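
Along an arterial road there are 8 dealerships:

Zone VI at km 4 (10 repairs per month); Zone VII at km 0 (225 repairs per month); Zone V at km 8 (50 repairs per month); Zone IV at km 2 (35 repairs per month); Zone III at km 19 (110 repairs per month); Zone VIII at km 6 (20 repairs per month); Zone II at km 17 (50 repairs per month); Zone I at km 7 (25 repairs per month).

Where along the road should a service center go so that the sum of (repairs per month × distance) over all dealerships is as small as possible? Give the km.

For a sum of weighted absolute distances on a line, the optimum is the weighted median (not the mean). Total weight W = 525; half-weight = 262.5.
Sort by position and accumulate weight:
  km 0 (Zone VII, w=225) → cum 225
  km 2 (Zone IV, w=35) → cum 260
  km 4 (Zone VI, w=10) → cum 270  ≥ 262.5 → median here
  km 6 (Zone VIII, w=20) → cum 290
  km 7 (Zone I, w=25) → cum 315
  km 8 (Zone V, w=50) → cum 365
  km 17 (Zone II, w=50) → cum 415
  km 19 (Zone III, w=110) → cum 525
Optimal location: km 4.

x = 4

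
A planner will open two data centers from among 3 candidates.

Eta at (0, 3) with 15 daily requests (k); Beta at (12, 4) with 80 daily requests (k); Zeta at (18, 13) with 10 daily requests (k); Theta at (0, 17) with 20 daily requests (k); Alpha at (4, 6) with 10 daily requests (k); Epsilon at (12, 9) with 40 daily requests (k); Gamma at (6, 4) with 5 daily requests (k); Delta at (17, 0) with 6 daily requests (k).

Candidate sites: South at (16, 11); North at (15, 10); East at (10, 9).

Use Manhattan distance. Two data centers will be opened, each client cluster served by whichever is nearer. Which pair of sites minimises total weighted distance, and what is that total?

Evaluate every pair (each demand assigned to the nearer of the two):
  {South, East}: total = 1487
  {North, East}: total = 1507
  {South, North}: total = 1987
Best pair: {South, East} with total 1487.

{South, East}, total 1487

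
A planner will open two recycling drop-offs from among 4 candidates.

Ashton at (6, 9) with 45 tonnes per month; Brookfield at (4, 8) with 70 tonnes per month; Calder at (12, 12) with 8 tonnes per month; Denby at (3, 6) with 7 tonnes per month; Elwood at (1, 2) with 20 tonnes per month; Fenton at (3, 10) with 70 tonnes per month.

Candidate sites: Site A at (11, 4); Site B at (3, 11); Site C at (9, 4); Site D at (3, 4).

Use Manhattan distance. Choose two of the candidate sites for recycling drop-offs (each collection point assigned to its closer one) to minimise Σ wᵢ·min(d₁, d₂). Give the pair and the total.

Evaluate every pair (each demand assigned to the nearer of the two):
  {Site B, Site D}: total = 749
  {Site B, Site C}: total = 890
  {Site A, Site B}: total = 902
  {Site A, Site D}: total = 1296
  {Site C, Site D}: total = 1312
  {Site A, Site C}: total = 2158
Best pair: {Site B, Site D} with total 749.

{Site B, Site D}, total 749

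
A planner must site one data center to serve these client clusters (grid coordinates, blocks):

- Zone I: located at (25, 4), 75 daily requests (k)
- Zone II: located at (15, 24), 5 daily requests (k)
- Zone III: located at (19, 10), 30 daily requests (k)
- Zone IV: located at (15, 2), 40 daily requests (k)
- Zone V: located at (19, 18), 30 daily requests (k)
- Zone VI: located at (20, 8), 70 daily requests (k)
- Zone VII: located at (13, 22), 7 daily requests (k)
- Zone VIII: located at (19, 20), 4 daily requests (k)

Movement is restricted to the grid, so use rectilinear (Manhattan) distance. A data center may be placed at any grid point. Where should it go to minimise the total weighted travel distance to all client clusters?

Manhattan distance separates: Σwᵢ(|x−xᵢ|+|y−yᵢ|) = Σwᵢ|x−xᵢ| + Σwᵢ|y−yᵢ|, so x and y are optimised independently as 1-D weighted medians.
Total weight W = 261; half = 130.5.
x-coordinate, sorted with cumulative weight:
  x=13 (Zone VII, w=7) cum 7
  x=15 (Zone II, w=5) cum 12
  x=15 (Zone IV, w=40) cum 52
  x=19 (Zone III, w=30) cum 82
  x=19 (Zone V, w=30) cum 112
  x=19 (Zone VIII, w=4) cum 116
  x=20 (Zone VI, w=70) cum 186  ← median
  x=25 (Zone I, w=75) cum 261
⇒ x* = 20
y-coordinate, sorted with cumulative weight:
  y=2 (Zone IV, w=40) cum 40
  y=4 (Zone I, w=75) cum 115
  y=8 (Zone VI, w=70) cum 185  ← median
  y=10 (Zone III, w=30) cum 215
  y=18 (Zone V, w=30) cum 245
  y=20 (Zone VIII, w=4) cum 249
  y=22 (Zone VII, w=7) cum 256
  y=24 (Zone II, w=5) cum 261
⇒ y* = 8

(20, 8)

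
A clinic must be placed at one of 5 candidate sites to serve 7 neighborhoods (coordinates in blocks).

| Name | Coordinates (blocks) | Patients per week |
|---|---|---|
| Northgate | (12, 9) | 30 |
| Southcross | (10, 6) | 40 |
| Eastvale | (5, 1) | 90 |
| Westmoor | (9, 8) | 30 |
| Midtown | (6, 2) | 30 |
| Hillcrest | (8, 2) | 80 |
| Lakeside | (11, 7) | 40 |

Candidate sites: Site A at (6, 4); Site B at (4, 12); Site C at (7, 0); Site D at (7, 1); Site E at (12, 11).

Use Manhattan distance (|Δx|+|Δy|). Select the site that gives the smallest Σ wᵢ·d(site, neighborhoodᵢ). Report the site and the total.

Site D, total 1780 blocks

Total weighted distance at each candidate:
  Site A (6, 4): total = 1840
  Site B (4, 12): total = 4120
  Site C (7, 0): total = 2120
  Site D (7, 1): total = 1780
  Site E (12, 11): total = 3740
Minimum is at Site D with total 1780 blocks.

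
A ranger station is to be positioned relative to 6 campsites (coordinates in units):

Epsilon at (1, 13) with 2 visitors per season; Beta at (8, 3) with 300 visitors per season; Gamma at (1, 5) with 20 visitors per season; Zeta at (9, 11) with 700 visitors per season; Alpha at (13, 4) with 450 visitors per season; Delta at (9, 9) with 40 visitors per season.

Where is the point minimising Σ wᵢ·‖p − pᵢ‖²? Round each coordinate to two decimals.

(9.88, 7.20)

The minimiser of Σwᵢ‖p−pᵢ‖² is the weighted centroid p* = (Σwᵢpᵢ)/(Σwᵢ).
Σwᵢ = 1512.
Σwᵢxᵢ = 2·1 + 300·8 + 20·1 + 700·9 + 450·13 + 40·9 = 14932.
Σwᵢyᵢ = 2·13 + 300·3 + 20·5 + 700·11 + 450·4 + 40·9 = 10886.
x* = 14932/1512 = 9.88, y* = 10886/1512 = 7.20.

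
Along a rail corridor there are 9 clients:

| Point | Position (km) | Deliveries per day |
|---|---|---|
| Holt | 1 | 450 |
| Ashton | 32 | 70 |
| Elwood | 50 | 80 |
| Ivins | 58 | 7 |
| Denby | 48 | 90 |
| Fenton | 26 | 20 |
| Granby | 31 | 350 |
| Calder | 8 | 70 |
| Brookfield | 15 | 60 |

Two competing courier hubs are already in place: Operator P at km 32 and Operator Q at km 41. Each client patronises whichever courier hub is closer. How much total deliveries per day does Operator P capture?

1020

The indifferent point is the midpoint (32+41)/2 = 36.5; clients left of it (closer to Operator P at 32) go to Operator P, those right go to Operator Q.
  Holt at 1 (w=450) → Operator P
  Calder at 8 (w=70) → Operator P
  Brookfield at 15 (w=60) → Operator P
  Fenton at 26 (w=20) → Operator P
  Granby at 31 (w=350) → Operator P
  Ashton at 32 (w=70) → Operator P
  Denby at 48 (w=90) → Operator Q
  Elwood at 50 (w=80) → Operator Q
  Ivins at 58 (w=7) → Operator Q
Operator P captures 1020; Operator Q captures 177.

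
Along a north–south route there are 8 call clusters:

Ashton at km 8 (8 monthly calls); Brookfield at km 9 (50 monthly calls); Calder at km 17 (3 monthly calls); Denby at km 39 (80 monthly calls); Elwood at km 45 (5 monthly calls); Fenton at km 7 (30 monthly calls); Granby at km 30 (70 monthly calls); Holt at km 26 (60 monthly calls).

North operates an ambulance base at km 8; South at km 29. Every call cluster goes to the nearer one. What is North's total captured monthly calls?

The indifferent point is the midpoint (8+29)/2 = 18.5; call clusters left of it (closer to North at 8) go to North, those right go to South.
  Fenton at 7 (w=30) → North
  Ashton at 8 (w=8) → North
  Brookfield at 9 (w=50) → North
  Calder at 17 (w=3) → North
  Holt at 26 (w=60) → South
  Granby at 30 (w=70) → South
  Denby at 39 (w=80) → South
  Elwood at 45 (w=5) → South
North captures 91; South captures 215.

91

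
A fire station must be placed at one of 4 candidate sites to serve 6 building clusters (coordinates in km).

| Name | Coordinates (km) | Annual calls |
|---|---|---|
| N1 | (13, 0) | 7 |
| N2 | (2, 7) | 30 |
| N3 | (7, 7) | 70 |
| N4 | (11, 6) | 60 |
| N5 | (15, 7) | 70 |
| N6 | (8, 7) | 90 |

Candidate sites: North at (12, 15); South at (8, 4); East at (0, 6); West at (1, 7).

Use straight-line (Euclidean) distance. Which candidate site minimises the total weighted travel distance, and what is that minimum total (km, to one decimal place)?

Total weighted distance at each candidate:
  North (12, 15): total = 3096.2
  South (8, 4): total = 1486.9
  East (0, 6): total = 3100.2
  West (1, 7): total = 2760.2
Minimum is at South with total 1486.9 km.

South, total 1486.9 km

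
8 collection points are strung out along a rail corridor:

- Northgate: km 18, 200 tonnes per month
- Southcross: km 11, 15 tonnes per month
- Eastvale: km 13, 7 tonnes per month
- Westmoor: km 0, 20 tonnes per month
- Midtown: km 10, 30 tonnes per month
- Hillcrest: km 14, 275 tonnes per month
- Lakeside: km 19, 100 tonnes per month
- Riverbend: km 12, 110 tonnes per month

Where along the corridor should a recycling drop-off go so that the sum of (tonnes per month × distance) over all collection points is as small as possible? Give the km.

x = 14

For a sum of weighted absolute distances on a line, the optimum is the weighted median (not the mean). Total weight W = 757; half-weight = 378.5.
Sort by position and accumulate weight:
  km 0 (Westmoor, w=20) → cum 20
  km 10 (Midtown, w=30) → cum 50
  km 11 (Southcross, w=15) → cum 65
  km 12 (Riverbend, w=110) → cum 175
  km 13 (Eastvale, w=7) → cum 182
  km 14 (Hillcrest, w=275) → cum 457  ≥ 378.5 → median here
  km 18 (Northgate, w=200) → cum 657
  km 19 (Lakeside, w=100) → cum 757
Optimal location: km 14.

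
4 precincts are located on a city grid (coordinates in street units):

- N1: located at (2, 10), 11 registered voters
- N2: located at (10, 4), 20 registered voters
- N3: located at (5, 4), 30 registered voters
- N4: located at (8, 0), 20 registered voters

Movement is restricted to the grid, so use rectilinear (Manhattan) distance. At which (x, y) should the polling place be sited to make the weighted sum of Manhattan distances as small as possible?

Manhattan distance separates: Σwᵢ(|x−xᵢ|+|y−yᵢ|) = Σwᵢ|x−xᵢ| + Σwᵢ|y−yᵢ|, so x and y are optimised independently as 1-D weighted medians.
Total weight W = 81; half = 40.5.
x-coordinate, sorted with cumulative weight:
  x=2 (N1, w=11) cum 11
  x=5 (N3, w=30) cum 41  ← median
  x=8 (N4, w=20) cum 61
  x=10 (N2, w=20) cum 81
⇒ x* = 5
y-coordinate, sorted with cumulative weight:
  y=0 (N4, w=20) cum 20
  y=4 (N2, w=20) cum 40
  y=4 (N3, w=30) cum 70  ← median
  y=10 (N1, w=11) cum 81
⇒ y* = 4

(5, 4)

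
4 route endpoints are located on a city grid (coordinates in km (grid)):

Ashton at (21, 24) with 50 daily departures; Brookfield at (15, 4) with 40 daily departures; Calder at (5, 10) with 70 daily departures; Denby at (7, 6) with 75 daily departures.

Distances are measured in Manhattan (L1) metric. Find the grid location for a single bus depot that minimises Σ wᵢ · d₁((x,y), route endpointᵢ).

Manhattan distance separates: Σwᵢ(|x−xᵢ|+|y−yᵢ|) = Σwᵢ|x−xᵢ| + Σwᵢ|y−yᵢ|, so x and y are optimised independently as 1-D weighted medians.
Total weight W = 235; half = 117.5.
x-coordinate, sorted with cumulative weight:
  x=5 (Calder, w=70) cum 70
  x=7 (Denby, w=75) cum 145  ← median
  x=15 (Brookfield, w=40) cum 185
  x=21 (Ashton, w=50) cum 235
⇒ x* = 7
y-coordinate, sorted with cumulative weight:
  y=4 (Brookfield, w=40) cum 40
  y=6 (Denby, w=75) cum 115
  y=10 (Calder, w=70) cum 185  ← median
  y=24 (Ashton, w=50) cum 235
⇒ y* = 10

(7, 10)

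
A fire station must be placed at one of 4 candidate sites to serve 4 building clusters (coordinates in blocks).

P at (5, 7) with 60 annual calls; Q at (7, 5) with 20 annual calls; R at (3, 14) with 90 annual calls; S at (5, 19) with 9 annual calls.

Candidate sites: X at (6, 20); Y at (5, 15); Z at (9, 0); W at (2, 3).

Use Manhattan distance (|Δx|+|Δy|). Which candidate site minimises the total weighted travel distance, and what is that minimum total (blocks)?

Y, total 1026 blocks

Total weighted distance at each candidate:
  X (6, 20): total = 1988
  Y (5, 15): total = 1026
  Z (9, 0): total = 2807
  W (2, 3): total = 1811
Minimum is at Y with total 1026 blocks.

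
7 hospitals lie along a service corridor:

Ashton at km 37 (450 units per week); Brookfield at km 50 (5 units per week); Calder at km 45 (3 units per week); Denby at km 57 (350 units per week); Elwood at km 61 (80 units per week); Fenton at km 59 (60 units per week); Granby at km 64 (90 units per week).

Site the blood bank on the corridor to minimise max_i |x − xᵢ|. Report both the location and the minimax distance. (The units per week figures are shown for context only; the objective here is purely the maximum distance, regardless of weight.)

location 50.5, max distance 13.5

The 1-center on a line is the midpoint of the two extreme points: leftmost at 37, rightmost at 64.
Optimal location = (37 + 64)/2 = 50.5; maximum distance = (64 − 37)/2 = 13.5.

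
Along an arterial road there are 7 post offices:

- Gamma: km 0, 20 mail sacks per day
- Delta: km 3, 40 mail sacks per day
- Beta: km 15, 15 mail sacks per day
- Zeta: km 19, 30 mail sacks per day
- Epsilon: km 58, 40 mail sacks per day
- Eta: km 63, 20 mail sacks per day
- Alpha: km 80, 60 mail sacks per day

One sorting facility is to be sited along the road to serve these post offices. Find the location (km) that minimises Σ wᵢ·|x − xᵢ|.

x = 58

For a sum of weighted absolute distances on a line, the optimum is the weighted median (not the mean). Total weight W = 225; half-weight = 112.5.
Sort by position and accumulate weight:
  km 0 (Gamma, w=20) → cum 20
  km 3 (Delta, w=40) → cum 60
  km 15 (Beta, w=15) → cum 75
  km 19 (Zeta, w=30) → cum 105
  km 58 (Epsilon, w=40) → cum 145  ≥ 112.5 → median here
  km 63 (Eta, w=20) → cum 165
  km 80 (Alpha, w=60) → cum 225
Optimal location: km 58.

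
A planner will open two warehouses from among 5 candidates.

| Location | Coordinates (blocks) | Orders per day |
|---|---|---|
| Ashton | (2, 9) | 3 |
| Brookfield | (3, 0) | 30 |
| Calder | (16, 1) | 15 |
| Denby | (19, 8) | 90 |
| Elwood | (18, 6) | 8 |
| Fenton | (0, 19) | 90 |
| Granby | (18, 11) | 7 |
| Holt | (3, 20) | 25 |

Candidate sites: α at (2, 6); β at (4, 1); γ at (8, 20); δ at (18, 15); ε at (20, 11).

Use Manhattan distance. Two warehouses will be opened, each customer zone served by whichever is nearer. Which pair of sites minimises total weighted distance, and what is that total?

{γ, ε}, total 2376

Evaluate every pair (each demand assigned to the nearer of the two):
  {γ, ε}: total = 2376
  {α, ε}: total = 2584
  {γ, δ}: total = 2796
  {α, δ}: total = 3004
  {β, ε}: total = 3180
  {α, γ}: total = 3410
  {β, γ}: total = 3470
  {β, δ}: total = 3570
  {α, β}: total = 3959
  {δ, ε}: total = 4020
Best pair: {γ, ε} with total 2376.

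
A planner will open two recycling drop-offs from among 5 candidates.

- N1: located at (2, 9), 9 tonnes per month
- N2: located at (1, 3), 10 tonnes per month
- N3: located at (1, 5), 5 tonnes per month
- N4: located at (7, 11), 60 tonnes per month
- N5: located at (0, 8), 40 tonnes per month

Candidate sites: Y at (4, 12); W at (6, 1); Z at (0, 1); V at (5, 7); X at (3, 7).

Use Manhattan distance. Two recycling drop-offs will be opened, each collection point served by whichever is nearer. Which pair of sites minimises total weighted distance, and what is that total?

Evaluate every pair (each demand assigned to the nearer of the two):
  {Y, X}: total = 507
  {Y, Z}: total = 620
  {V, X}: total = 627
  {Y, V}: total = 635
  {Z, V}: total = 700
  {Z, X}: total = 717
  {Y, W}: total = 720
  {W, V}: total = 745
  {W, X}: total = 747
  {W, Z}: total = 1085
Best pair: {Y, X} with total 507.

{Y, X}, total 507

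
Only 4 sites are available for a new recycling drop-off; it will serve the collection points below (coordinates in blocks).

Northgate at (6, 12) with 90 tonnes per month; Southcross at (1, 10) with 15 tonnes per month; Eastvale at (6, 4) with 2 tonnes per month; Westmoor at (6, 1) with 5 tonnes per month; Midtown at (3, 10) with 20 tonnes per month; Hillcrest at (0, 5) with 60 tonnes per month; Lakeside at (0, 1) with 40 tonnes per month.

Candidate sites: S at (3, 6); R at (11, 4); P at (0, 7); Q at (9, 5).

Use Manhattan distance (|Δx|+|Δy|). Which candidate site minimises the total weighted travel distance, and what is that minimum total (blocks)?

Total weighted distance at each candidate:
  S (3, 6): total = 1590
  R (11, 4): total = 3020
  P (0, 7): total = 1608
  Q (9, 5): total = 2418
Minimum is at S with total 1590 blocks.

S, total 1590 blocks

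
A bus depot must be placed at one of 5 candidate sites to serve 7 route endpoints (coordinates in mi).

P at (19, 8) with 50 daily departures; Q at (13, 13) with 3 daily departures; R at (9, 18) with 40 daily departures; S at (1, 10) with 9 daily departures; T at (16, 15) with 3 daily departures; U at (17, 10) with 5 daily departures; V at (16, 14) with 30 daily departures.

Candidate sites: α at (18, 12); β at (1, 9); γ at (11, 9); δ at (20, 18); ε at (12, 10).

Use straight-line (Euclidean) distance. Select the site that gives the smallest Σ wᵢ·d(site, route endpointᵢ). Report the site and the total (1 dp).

Total weighted distance at each candidate:
  α (18, 12): total = 915.0
  β (1, 9): total = 2033.0
  γ (11, 9): total = 1141.7
  δ (20, 18): total = 1381.3
  ε (12, 10): total = 1028.2
Minimum is at α with total 915.0 mi.

α, total 915.0 mi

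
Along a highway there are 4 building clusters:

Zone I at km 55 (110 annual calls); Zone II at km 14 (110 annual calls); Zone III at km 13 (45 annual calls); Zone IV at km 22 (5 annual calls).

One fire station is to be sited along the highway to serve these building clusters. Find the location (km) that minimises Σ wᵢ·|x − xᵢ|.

For a sum of weighted absolute distances on a line, the optimum is the weighted median (not the mean). Total weight W = 270; half-weight = 135.
Sort by position and accumulate weight:
  km 13 (Zone III, w=45) → cum 45
  km 14 (Zone II, w=110) → cum 155  ≥ 135 → median here
  km 22 (Zone IV, w=5) → cum 160
  km 55 (Zone I, w=110) → cum 270
Optimal location: km 14.

x = 14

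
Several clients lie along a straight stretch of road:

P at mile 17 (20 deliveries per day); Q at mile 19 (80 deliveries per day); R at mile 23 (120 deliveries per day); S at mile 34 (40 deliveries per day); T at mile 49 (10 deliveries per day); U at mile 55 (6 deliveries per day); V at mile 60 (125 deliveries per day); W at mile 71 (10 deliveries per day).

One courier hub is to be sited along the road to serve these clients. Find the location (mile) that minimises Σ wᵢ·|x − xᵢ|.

For a sum of weighted absolute distances on a line, the optimum is the weighted median (not the mean). Total weight W = 411; half-weight = 205.5.
Sort by position and accumulate weight:
  mile 17 (P, w=20) → cum 20
  mile 19 (Q, w=80) → cum 100
  mile 23 (R, w=120) → cum 220  ≥ 205.5 → median here
  mile 34 (S, w=40) → cum 260
  mile 49 (T, w=10) → cum 270
  mile 55 (U, w=6) → cum 276
  mile 60 (V, w=125) → cum 401
  mile 71 (W, w=10) → cum 411
Optimal location: mile 23.

x = 23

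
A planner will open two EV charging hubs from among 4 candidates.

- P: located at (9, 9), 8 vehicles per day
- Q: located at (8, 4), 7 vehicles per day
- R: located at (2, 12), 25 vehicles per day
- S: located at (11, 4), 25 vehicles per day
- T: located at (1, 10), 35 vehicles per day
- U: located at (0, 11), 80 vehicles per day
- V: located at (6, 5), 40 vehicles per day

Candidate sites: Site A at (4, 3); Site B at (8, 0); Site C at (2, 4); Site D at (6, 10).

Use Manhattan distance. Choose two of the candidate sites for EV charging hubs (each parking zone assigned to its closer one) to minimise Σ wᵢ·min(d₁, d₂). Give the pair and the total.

{Site A, Site D}, total 1312

Evaluate every pair (each demand assigned to the nearer of the two):
  {Site A, Site D}: total = 1312
  {Site B, Site D}: total = 1320
  {Site C, Site D}: total = 1384
  {Site A, Site C}: total = 1648
  {Site B, Site C}: total = 1648
  {Site A, Site B}: total = 2028
Best pair: {Site A, Site D} with total 1312.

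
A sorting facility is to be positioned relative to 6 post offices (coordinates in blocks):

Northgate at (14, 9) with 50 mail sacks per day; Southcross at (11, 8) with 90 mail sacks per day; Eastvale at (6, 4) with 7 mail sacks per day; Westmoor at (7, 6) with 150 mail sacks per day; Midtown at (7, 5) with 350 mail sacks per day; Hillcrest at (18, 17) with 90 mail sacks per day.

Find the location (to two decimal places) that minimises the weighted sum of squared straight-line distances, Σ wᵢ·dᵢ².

(9.30, 7.30)

The minimiser of Σwᵢ‖p−pᵢ‖² is the weighted centroid p* = (Σwᵢpᵢ)/(Σwᵢ).
Σwᵢ = 737.
Σwᵢxᵢ = 50·14 + 90·11 + 7·6 + 150·7 + 350·7 + 90·18 = 6852.
Σwᵢyᵢ = 50·9 + 90·8 + 7·4 + 150·6 + 350·5 + 90·17 = 5378.
x* = 6852/737 = 9.30, y* = 5378/737 = 7.30.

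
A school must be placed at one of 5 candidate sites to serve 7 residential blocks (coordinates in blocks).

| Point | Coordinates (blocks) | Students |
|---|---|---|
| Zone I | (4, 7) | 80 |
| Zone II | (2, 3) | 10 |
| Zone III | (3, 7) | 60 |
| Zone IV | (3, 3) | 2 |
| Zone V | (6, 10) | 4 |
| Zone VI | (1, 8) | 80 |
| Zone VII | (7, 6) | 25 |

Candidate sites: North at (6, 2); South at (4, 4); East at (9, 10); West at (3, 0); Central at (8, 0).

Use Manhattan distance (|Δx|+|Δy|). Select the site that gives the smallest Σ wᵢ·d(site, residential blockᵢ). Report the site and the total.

Total weighted distance at each candidate:
  North (6, 2): total = 2135
  South (4, 4): total = 1231
  East (9, 10): total = 2308
  West (3, 0): total = 2208
  Central (8, 0): total = 3129
Minimum is at South with total 1231 blocks.

South, total 1231 blocks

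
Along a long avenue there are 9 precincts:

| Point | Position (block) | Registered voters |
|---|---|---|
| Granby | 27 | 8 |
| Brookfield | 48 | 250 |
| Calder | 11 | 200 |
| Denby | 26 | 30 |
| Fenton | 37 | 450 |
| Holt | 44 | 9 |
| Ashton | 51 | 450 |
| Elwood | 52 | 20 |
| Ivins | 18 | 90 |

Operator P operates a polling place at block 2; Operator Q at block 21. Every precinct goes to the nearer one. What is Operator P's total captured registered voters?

200

The indifferent point is the midpoint (2+21)/2 = 11.5; precincts left of it (closer to Operator P at 2) go to Operator P, those right go to Operator Q.
  Calder at 11 (w=200) → Operator P
  Ivins at 18 (w=90) → Operator Q
  Denby at 26 (w=30) → Operator Q
  Granby at 27 (w=8) → Operator Q
  Fenton at 37 (w=450) → Operator Q
  Holt at 44 (w=9) → Operator Q
  Brookfield at 48 (w=250) → Operator Q
  Ashton at 51 (w=450) → Operator Q
  Elwood at 52 (w=20) → Operator Q
Operator P captures 200; Operator Q captures 1307.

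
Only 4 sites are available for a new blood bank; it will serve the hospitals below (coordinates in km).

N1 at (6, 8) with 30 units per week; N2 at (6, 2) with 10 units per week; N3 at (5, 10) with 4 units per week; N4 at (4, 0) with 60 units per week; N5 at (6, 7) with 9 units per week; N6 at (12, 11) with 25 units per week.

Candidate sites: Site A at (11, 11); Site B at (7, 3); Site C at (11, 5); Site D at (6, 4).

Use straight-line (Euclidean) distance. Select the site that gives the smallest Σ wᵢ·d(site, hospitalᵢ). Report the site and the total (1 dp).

Total weighted distance at each candidate:
  Site A (11, 11): total = 1167.1
  Site B (7, 3): total = 723.7
  Site C (11, 5): total = 981.2
  Site D (6, 4): total = 690.1
Minimum is at Site D with total 690.1 km.

Site D, total 690.1 km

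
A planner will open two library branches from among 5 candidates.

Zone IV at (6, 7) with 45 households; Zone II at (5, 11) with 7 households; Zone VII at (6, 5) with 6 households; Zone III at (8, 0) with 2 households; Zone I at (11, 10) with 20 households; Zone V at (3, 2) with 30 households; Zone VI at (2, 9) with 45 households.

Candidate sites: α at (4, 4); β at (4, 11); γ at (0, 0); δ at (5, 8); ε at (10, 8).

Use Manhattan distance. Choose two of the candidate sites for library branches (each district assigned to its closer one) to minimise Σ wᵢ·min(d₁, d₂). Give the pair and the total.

{α, δ}, total 575

Evaluate every pair (each demand assigned to the nearer of the two):
  {α, δ}: total = 575
  {δ, ε}: total = 635
  {γ, δ}: total = 641
  {α, β}: total = 696
  {β, δ}: total = 723
  {α, ε}: total = 780
  {β, γ}: total = 831
  {β, ε}: total = 834
  {γ, ε}: total = 954
  {α, γ}: total = 980
Best pair: {α, δ} with total 575.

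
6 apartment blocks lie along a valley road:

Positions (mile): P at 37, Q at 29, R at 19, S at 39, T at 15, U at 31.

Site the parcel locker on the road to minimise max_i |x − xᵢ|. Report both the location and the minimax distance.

location 27, max distance 12

The 1-center on a line is the midpoint of the two extreme points: leftmost at 15, rightmost at 39.
Optimal location = (15 + 39)/2 = 27; maximum distance = (39 − 15)/2 = 12.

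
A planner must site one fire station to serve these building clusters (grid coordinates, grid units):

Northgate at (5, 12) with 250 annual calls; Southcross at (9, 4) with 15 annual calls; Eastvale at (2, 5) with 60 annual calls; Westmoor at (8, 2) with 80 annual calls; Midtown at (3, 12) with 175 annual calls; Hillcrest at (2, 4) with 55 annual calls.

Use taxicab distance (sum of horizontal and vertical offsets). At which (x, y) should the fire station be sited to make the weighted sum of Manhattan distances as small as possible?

Manhattan distance separates: Σwᵢ(|x−xᵢ|+|y−yᵢ|) = Σwᵢ|x−xᵢ| + Σwᵢ|y−yᵢ|, so x and y are optimised independently as 1-D weighted medians.
Total weight W = 635; half = 317.5.
x-coordinate, sorted with cumulative weight:
  x=2 (Eastvale, w=60) cum 60
  x=2 (Hillcrest, w=55) cum 115
  x=3 (Midtown, w=175) cum 290
  x=5 (Northgate, w=250) cum 540  ← median
  x=8 (Westmoor, w=80) cum 620
  x=9 (Southcross, w=15) cum 635
⇒ x* = 5
y-coordinate, sorted with cumulative weight:
  y=2 (Westmoor, w=80) cum 80
  y=4 (Southcross, w=15) cum 95
  y=4 (Hillcrest, w=55) cum 150
  y=5 (Eastvale, w=60) cum 210
  y=12 (Northgate, w=250) cum 460  ← median
  y=12 (Midtown, w=175) cum 635
⇒ y* = 12

(5, 12)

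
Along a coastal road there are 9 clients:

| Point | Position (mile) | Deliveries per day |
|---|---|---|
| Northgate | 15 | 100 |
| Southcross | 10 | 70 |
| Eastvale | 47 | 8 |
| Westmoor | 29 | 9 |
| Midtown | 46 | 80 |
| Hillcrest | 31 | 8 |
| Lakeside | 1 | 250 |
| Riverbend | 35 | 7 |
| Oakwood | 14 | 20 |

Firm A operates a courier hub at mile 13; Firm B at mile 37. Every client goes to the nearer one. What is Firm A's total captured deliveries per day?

The indifferent point is the midpoint (13+37)/2 = 25; clients left of it (closer to Firm A at 13) go to Firm A, those right go to Firm B.
  Lakeside at 1 (w=250) → Firm A
  Southcross at 10 (w=70) → Firm A
  Oakwood at 14 (w=20) → Firm A
  Northgate at 15 (w=100) → Firm A
  Westmoor at 29 (w=9) → Firm B
  Hillcrest at 31 (w=8) → Firm B
  Riverbend at 35 (w=7) → Firm B
  Midtown at 46 (w=80) → Firm B
  Eastvale at 47 (w=8) → Firm B
Firm A captures 440; Firm B captures 112.

440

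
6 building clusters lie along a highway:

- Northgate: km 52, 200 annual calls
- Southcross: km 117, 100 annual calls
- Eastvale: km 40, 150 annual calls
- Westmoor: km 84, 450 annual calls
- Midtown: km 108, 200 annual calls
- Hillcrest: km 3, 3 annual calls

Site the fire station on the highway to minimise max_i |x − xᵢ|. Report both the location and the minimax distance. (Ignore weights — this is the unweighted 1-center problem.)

location 60, max distance 57

The 1-center on a line is the midpoint of the two extreme points: leftmost at 3, rightmost at 117.
Optimal location = (3 + 117)/2 = 60; maximum distance = (117 − 3)/2 = 57.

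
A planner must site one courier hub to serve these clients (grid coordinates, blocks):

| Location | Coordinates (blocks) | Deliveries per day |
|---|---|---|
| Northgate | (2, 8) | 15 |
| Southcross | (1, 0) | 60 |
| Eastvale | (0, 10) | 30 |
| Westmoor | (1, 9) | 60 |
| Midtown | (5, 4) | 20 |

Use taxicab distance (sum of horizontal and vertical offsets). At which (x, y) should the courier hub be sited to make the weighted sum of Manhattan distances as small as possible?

Manhattan distance separates: Σwᵢ(|x−xᵢ|+|y−yᵢ|) = Σwᵢ|x−xᵢ| + Σwᵢ|y−yᵢ|, so x and y are optimised independently as 1-D weighted medians.
Total weight W = 185; half = 92.5.
x-coordinate, sorted with cumulative weight:
  x=0 (Eastvale, w=30) cum 30
  x=1 (Southcross, w=60) cum 90
  x=1 (Westmoor, w=60) cum 150  ← median
  x=2 (Northgate, w=15) cum 165
  x=5 (Midtown, w=20) cum 185
⇒ x* = 1
y-coordinate, sorted with cumulative weight:
  y=0 (Southcross, w=60) cum 60
  y=4 (Midtown, w=20) cum 80
  y=8 (Northgate, w=15) cum 95  ← median
  y=9 (Westmoor, w=60) cum 155
  y=10 (Eastvale, w=30) cum 185
⇒ y* = 8

(1, 8)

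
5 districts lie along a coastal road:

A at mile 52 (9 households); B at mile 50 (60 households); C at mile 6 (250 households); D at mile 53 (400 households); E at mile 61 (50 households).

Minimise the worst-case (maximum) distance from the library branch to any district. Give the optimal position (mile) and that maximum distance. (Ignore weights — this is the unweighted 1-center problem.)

location 33.5, max distance 27.5

The 1-center on a line is the midpoint of the two extreme points: leftmost at 6, rightmost at 61.
Optimal location = (6 + 61)/2 = 33.5; maximum distance = (61 − 6)/2 = 27.5.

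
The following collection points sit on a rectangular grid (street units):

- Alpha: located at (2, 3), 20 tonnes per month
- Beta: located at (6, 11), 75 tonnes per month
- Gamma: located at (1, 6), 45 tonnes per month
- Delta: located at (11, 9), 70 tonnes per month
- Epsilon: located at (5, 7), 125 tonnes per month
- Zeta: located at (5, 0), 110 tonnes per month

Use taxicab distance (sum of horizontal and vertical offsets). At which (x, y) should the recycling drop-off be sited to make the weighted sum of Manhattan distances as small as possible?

Manhattan distance separates: Σwᵢ(|x−xᵢ|+|y−yᵢ|) = Σwᵢ|x−xᵢ| + Σwᵢ|y−yᵢ|, so x and y are optimised independently as 1-D weighted medians.
Total weight W = 445; half = 222.5.
x-coordinate, sorted with cumulative weight:
  x=1 (Gamma, w=45) cum 45
  x=2 (Alpha, w=20) cum 65
  x=5 (Epsilon, w=125) cum 190
  x=5 (Zeta, w=110) cum 300  ← median
  x=6 (Beta, w=75) cum 375
  x=11 (Delta, w=70) cum 445
⇒ x* = 5
y-coordinate, sorted with cumulative weight:
  y=0 (Zeta, w=110) cum 110
  y=3 (Alpha, w=20) cum 130
  y=6 (Gamma, w=45) cum 175
  y=7 (Epsilon, w=125) cum 300  ← median
  y=9 (Delta, w=70) cum 370
  y=11 (Beta, w=75) cum 445
⇒ y* = 7

(5, 7)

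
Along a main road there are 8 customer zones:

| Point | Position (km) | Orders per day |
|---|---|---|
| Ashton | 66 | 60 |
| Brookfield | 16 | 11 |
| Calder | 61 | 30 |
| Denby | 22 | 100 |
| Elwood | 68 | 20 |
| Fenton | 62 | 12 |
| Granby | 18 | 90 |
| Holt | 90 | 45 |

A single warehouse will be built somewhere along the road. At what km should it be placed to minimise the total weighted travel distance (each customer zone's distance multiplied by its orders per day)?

x = 22

For a sum of weighted absolute distances on a line, the optimum is the weighted median (not the mean). Total weight W = 368; half-weight = 184.
Sort by position and accumulate weight:
  km 16 (Brookfield, w=11) → cum 11
  km 18 (Granby, w=90) → cum 101
  km 22 (Denby, w=100) → cum 201  ≥ 184 → median here
  km 61 (Calder, w=30) → cum 231
  km 62 (Fenton, w=12) → cum 243
  km 66 (Ashton, w=60) → cum 303
  km 68 (Elwood, w=20) → cum 323
  km 90 (Holt, w=45) → cum 368
Optimal location: km 22.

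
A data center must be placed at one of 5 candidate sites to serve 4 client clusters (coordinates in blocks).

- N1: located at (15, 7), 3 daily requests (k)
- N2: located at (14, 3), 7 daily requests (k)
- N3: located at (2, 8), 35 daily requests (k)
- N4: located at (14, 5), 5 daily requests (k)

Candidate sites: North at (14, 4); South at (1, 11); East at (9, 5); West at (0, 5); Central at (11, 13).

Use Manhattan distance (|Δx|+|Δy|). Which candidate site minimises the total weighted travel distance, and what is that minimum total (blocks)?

Total weighted distance at each candidate:
  North (14, 4): total = 584
  South (1, 11): total = 436
  East (9, 5): total = 448
  West (0, 5): total = 408
  Central (11, 13): total = 666
Minimum is at West with total 408 blocks.

West, total 408 blocks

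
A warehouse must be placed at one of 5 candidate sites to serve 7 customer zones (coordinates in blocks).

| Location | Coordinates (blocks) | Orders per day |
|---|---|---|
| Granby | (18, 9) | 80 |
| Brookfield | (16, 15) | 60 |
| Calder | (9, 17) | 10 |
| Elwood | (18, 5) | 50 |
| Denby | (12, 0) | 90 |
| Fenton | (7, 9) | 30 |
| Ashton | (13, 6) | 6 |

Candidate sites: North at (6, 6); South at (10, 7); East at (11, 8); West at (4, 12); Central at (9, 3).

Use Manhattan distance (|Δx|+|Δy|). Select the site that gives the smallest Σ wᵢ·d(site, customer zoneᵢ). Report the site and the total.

Total weighted distance at each candidate:
  North (6, 6): total = 4372
  South (10, 7): total = 3234
  East (11, 8): total = 2954
  West (4, 12): total = 5480
  Central (9, 3): total = 3852
Minimum is at East with total 2954 blocks.

East, total 2954 blocks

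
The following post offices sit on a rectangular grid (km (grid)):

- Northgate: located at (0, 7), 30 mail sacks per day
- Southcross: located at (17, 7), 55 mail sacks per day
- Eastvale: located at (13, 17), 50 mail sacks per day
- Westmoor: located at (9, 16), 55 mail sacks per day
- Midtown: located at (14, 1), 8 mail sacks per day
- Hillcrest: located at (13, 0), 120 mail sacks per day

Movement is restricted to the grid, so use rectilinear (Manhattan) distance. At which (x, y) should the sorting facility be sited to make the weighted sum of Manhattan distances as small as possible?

(13, 7)

Manhattan distance separates: Σwᵢ(|x−xᵢ|+|y−yᵢ|) = Σwᵢ|x−xᵢ| + Σwᵢ|y−yᵢ|, so x and y are optimised independently as 1-D weighted medians.
Total weight W = 318; half = 159.
x-coordinate, sorted with cumulative weight:
  x=0 (Northgate, w=30) cum 30
  x=9 (Westmoor, w=55) cum 85
  x=13 (Eastvale, w=50) cum 135
  x=13 (Hillcrest, w=120) cum 255  ← median
  x=14 (Midtown, w=8) cum 263
  x=17 (Southcross, w=55) cum 318
⇒ x* = 13
y-coordinate, sorted with cumulative weight:
  y=0 (Hillcrest, w=120) cum 120
  y=1 (Midtown, w=8) cum 128
  y=7 (Northgate, w=30) cum 158
  y=7 (Southcross, w=55) cum 213  ← median
  y=16 (Westmoor, w=55) cum 268
  y=17 (Eastvale, w=50) cum 318
⇒ y* = 7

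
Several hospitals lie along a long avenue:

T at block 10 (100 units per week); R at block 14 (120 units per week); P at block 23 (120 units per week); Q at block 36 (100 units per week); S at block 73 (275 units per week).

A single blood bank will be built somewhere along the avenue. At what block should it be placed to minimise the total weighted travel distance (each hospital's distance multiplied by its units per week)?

x = 36

For a sum of weighted absolute distances on a line, the optimum is the weighted median (not the mean). Total weight W = 715; half-weight = 357.5.
Sort by position and accumulate weight:
  block 10 (T, w=100) → cum 100
  block 14 (R, w=120) → cum 220
  block 23 (P, w=120) → cum 340
  block 36 (Q, w=100) → cum 440  ≥ 357.5 → median here
  block 73 (S, w=275) → cum 715
Optimal location: block 36.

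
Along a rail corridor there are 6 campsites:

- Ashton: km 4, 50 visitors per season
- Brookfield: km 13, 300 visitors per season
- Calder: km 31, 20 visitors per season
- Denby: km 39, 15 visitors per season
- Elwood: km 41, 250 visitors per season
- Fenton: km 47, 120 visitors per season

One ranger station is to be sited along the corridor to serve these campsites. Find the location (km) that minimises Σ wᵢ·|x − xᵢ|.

x = 39

For a sum of weighted absolute distances on a line, the optimum is the weighted median (not the mean). Total weight W = 755; half-weight = 377.5.
Sort by position and accumulate weight:
  km 4 (Ashton, w=50) → cum 50
  km 13 (Brookfield, w=300) → cum 350
  km 31 (Calder, w=20) → cum 370
  km 39 (Denby, w=15) → cum 385  ≥ 377.5 → median here
  km 41 (Elwood, w=250) → cum 635
  km 47 (Fenton, w=120) → cum 755
Optimal location: km 39.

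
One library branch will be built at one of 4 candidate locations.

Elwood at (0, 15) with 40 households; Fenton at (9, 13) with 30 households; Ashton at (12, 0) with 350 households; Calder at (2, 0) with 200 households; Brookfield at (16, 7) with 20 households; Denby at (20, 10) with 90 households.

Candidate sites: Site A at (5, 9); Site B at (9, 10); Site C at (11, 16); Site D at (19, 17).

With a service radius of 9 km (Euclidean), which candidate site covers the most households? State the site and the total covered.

Site D, covering 90

Coverage radius r = 9 km; a point is covered iff (Δx)²+(Δy)² ≤ 9² = 81.
  Site A (5, 9): covers {Elwood, Fenton} → 70
  Site B (9, 10): covers {Fenton, Brookfield} → 50
  Site C (11, 16): covers {Fenton} → 30
  Site D (19, 17): covers {Denby} → 90
Maximum coverage at Site D: 90 households.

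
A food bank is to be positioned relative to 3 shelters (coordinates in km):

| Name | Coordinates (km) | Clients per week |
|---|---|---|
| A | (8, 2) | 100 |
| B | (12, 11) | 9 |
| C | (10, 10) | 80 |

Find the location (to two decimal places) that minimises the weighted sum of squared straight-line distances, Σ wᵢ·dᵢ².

(9.04, 5.81)

The minimiser of Σwᵢ‖p−pᵢ‖² is the weighted centroid p* = (Σwᵢpᵢ)/(Σwᵢ).
Σwᵢ = 189.
Σwᵢxᵢ = 100·8 + 9·12 + 80·10 = 1708.
Σwᵢyᵢ = 100·2 + 9·11 + 80·10 = 1099.
x* = 1708/189 = 9.04, y* = 1099/189 = 5.81.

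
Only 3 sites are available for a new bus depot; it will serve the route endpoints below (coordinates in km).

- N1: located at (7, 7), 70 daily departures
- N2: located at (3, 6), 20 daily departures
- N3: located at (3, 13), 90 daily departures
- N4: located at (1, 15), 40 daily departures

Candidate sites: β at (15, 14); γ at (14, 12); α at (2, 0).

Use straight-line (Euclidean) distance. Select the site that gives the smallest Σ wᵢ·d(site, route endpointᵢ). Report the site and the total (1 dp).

γ, total 2380.5 km

Total weighted distance at each candidate:
  β (15, 14): total = 2677.7
  γ (14, 12): total = 2380.5
  α (2, 0): total = 2498.6
Minimum is at γ with total 2380.5 km.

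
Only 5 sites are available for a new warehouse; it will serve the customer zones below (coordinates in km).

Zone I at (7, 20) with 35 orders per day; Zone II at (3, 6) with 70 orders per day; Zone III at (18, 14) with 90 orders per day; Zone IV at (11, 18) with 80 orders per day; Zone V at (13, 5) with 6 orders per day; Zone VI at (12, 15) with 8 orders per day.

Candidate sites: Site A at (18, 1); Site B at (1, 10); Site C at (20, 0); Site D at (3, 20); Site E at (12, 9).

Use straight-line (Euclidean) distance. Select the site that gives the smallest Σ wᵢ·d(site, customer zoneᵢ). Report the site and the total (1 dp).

Site E, total 2587.1 km

Total weighted distance at each candidate:
  Site A (18, 1): total = 4676.3
  Site B (1, 10): total = 3492.2
  Site C (20, 0): total = 5167.2
  Site D (3, 20): total = 3424.2
  Site E (12, 9): total = 2587.1
Minimum is at Site E with total 2587.1 km.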